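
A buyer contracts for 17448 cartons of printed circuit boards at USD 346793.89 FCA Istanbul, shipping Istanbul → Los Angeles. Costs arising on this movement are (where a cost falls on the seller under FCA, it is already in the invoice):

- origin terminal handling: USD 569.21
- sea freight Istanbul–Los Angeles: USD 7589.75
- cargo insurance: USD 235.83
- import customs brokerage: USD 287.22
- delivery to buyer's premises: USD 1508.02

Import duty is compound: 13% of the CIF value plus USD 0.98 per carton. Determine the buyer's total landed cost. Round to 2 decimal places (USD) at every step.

Total landed cost: USD 420257.49

FCA: the seller delivers export-cleared goods to the carrier; the buyer bears costs from that point.
CIF value = FCA price + origin terminal + freight + insurance = 346793.89 + 569.21 + 7589.75 + 235.83 = 355188.68
Ad valorem component: 355188.68 × 13% = 46174.53
Specific component: 17448 × 0.98 = 17099.04
Import duty = 46174.53 + 17099.04 = 63273.57
Buyer bears: origin terminal 569.21 + freight 7589.75 + insurance 235.83 + brokerage 287.22 + delivery 1508.02 + duty 63273.57 = 73463.60
Landed cost = invoice 346793.89 + 73463.60 = 420257.49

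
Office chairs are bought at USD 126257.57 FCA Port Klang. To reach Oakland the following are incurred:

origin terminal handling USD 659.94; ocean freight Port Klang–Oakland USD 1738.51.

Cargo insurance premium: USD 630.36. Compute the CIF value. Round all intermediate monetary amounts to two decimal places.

CIF value: USD 129286.38

CIF = FCA price + pre-shipment costs + freight + insurance
CIF = 126257.57 + 659.94 + 1738.51 + 630.36 = 129286.38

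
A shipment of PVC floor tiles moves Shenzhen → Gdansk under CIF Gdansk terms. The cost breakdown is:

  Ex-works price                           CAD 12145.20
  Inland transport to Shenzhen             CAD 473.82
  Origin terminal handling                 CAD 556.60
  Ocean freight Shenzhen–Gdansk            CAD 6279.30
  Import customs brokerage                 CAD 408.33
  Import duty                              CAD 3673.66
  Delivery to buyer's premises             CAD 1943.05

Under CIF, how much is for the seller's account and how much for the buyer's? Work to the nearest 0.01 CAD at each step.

CIF: the seller pays costs through ocean freight and marine insurance to the destination port.
Seller's account: goods 12145.20 + inland to port 473.82 + origin terminal 556.60 + freight 6279.30 = 19454.92
Buyer's account: brokerage 408.33 + duty 3673.66 + delivery 1943.05 = 6025.04

Seller: CAD 19454.92; buyer: CAD 6025.04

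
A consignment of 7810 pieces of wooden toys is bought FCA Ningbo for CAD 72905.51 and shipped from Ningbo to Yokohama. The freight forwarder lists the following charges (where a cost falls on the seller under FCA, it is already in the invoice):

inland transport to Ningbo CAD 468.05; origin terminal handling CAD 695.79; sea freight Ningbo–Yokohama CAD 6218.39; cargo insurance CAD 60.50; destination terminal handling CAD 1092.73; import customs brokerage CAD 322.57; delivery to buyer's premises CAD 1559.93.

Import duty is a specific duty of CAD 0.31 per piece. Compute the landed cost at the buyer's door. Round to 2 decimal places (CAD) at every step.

FCA: the seller delivers export-cleared goods to the carrier; the buyer bears costs from that point.
Already in the invoice (seller's account under FCA): inland to port — exclude.
CIF value = FCA price + origin terminal + freight + insurance = 72905.51 + 695.79 + 6218.39 + 60.50 = 79880.19
Import duty = 7810 × 0.31 = 2421.10
Buyer bears: origin terminal 695.79 + freight 6218.39 + insurance 60.50 + destination terminal 1092.73 + brokerage 322.57 + delivery 1559.93 + duty 2421.10 = 12371.01
Landed cost = invoice 72905.51 + 12371.01 = 85276.52

Total landed cost: CAD 85276.52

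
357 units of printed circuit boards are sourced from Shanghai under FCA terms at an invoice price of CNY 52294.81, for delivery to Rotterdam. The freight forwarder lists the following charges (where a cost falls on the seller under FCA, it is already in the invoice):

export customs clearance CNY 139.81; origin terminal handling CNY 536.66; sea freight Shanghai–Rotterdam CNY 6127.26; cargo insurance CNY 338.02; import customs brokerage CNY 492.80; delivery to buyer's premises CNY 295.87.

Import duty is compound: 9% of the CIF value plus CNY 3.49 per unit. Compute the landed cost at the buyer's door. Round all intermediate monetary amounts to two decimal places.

Total landed cost: CNY 66668.06

FCA: the seller delivers export-cleared goods to the carrier; the buyer bears costs from that point.
Already in the invoice (seller's account under FCA): export clearance — exclude.
CIF value = FCA price + origin terminal + freight + insurance = 52294.81 + 536.66 + 6127.26 + 338.02 = 59296.75
Ad valorem component: 59296.75 × 9% = 5336.71
Specific component: 357 × 3.49 = 1245.93
Import duty = 5336.71 + 1245.93 = 6582.64
Buyer bears: origin terminal 536.66 + freight 6127.26 + insurance 338.02 + brokerage 492.80 + delivery 295.87 + duty 6582.64 = 14373.25
Landed cost = invoice 52294.81 + 14373.25 = 66668.06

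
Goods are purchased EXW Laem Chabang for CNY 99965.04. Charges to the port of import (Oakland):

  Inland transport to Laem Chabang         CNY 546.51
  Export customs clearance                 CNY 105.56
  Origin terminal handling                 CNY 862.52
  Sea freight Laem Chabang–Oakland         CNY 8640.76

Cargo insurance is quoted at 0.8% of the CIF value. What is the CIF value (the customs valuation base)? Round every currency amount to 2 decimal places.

Let C be the CIF value. C = EXW price + pre-shipment costs + freight + 0.8% × C
C − 0.8% × C = 99965.04 + 546.51 + 105.56 + 862.52 + 8640.76
0.992 × C = 110120.39
C = 110120.39 / 0.992 = 111008.46
Insurance premium = 0.8% × 111008.46 = 888.07

CIF value: CNY 111008.46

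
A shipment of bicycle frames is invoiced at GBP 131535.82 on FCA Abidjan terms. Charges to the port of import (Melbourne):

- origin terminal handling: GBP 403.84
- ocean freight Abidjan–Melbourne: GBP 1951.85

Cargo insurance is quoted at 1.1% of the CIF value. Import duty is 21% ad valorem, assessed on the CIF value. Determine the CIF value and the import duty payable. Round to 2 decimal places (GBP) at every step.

CIF value: GBP 135380.70; import duty: GBP 28429.95

Let C be the CIF value. C = FCA price + pre-shipment costs + freight + 1.1% × C
C − 1.1% × C = 131535.82 + 403.84 + 1951.85
0.989 × C = 133891.51
C = 133891.51 / 0.989 = 135380.70
Insurance premium = 1.1% × 135380.70 = 1489.19
Import duty = 135380.70 × 21% = 28429.95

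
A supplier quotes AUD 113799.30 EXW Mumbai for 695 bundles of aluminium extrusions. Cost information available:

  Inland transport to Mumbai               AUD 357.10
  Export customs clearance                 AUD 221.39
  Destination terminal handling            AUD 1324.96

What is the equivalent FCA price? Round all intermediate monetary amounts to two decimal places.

Not relevant to the conversion: destination terminal — on the buyer under both terms; not part of either seller's price.
From EXW to FCA, the seller additionally bears: inland to port, export clearance.
FCA price = 113799.30 + 357.10 + 221.39 = 114377.79

FCA price: AUD 114377.79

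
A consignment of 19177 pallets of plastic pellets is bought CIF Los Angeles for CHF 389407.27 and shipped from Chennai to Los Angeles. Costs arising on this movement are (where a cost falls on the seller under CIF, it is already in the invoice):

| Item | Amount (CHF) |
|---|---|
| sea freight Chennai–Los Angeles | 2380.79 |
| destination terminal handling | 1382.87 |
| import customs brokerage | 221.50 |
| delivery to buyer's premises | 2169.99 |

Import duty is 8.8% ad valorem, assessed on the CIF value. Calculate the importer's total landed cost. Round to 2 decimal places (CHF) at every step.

Total landed cost: CHF 427449.47

CIF: the seller pays costs through ocean freight and marine insurance to the destination port.
Already in the invoice (seller's account under CIF): freight — exclude.
The CIF price already equals the CIF value: 389407.27
Import duty = 389407.27 × 8.8% = 34267.84
Buyer bears: destination terminal 1382.87 + brokerage 221.50 + delivery 2169.99 + duty 34267.84 = 38042.20
Landed cost = invoice 389407.27 + 38042.20 = 427449.47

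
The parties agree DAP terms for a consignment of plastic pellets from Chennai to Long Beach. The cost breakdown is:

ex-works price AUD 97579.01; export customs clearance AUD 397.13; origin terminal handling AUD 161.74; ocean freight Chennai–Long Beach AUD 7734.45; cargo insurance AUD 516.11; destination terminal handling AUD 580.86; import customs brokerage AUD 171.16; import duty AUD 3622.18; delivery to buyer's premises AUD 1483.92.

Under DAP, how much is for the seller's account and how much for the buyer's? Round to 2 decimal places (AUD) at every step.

DAP: the seller bears all costs to the named destination except import duty and clearance.
Seller's account: goods 97579.01 + export clearance 397.13 + origin terminal 161.74 + freight 7734.45 + insurance 516.11 + destination terminal 580.86 + delivery 1483.92 = 108453.22
Buyer's account: brokerage 171.16 + duty 3622.18 = 3793.34

Seller: AUD 108453.22; buyer: AUD 3793.34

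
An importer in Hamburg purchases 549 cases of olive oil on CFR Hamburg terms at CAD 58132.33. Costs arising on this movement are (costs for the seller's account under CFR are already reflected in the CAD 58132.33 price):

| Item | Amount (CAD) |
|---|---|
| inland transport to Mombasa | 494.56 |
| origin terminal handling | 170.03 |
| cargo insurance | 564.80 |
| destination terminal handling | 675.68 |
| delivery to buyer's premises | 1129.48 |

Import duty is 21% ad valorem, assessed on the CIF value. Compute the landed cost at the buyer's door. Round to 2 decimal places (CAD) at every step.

Total landed cost: CAD 72828.69

CFR: the seller pays costs through ocean freight to the destination port, but not insurance.
Already in the invoice (seller's account under CFR): inland to port, origin terminal — exclude.
CIF value = CFR price + insurance = 58132.33 + 564.80 = 58697.13
Import duty = 58697.13 × 21% = 12326.40
Buyer bears: insurance 564.80 + destination terminal 675.68 + delivery 1129.48 + duty 12326.40 = 14696.36
Landed cost = invoice 58132.33 + 14696.36 = 72828.69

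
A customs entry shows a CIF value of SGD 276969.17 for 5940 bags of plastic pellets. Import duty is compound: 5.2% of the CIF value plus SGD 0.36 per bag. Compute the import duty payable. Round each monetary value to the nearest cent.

Ad valorem component: 276969.17 × 5.2% = 14402.40
Specific component: 5940 × 0.36 = 2138.40
Import duty = 14402.40 + 2138.40 = 16540.80

Import duty: SGD 16540.80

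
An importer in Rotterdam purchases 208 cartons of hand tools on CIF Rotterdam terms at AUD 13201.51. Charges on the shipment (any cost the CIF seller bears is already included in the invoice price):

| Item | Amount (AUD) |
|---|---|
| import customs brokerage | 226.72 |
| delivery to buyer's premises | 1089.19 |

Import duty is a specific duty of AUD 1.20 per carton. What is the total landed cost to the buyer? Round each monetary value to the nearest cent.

Total landed cost: AUD 14767.02

CIF: the seller pays costs through ocean freight and marine insurance to the destination port.
The CIF price already equals the CIF value: 13201.51
Import duty = 208 × 1.20 = 249.60
Buyer bears: brokerage 226.72 + delivery 1089.19 + duty 249.60 = 1565.51
Landed cost = invoice 13201.51 + 1565.51 = 14767.02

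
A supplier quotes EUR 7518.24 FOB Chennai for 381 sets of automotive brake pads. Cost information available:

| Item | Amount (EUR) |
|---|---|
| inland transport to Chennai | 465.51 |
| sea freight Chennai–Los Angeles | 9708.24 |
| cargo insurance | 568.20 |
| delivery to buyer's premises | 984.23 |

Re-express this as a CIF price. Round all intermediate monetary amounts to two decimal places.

Not relevant to the conversion: inland to port — on the seller under both FOB and CIF; already in the FOB price and stays in the CIF price. delivery — on the buyer under both terms; not part of either seller's price.
From FOB to CIF, the seller additionally bears: freight, insurance.
CIF price = 7518.24 + 9708.24 + 568.20 = 17794.68

CIF price: EUR 17794.68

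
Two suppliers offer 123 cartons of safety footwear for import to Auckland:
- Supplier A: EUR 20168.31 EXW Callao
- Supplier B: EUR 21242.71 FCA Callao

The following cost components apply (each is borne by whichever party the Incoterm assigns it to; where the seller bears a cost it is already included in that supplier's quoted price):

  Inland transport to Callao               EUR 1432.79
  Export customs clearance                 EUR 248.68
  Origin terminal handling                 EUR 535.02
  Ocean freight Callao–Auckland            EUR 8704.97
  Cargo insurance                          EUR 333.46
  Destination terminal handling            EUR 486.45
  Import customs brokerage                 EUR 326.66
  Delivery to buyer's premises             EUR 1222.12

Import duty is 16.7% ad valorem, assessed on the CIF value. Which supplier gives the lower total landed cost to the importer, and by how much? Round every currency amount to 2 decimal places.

Supplier A (EXW):
CIF value = EXW price + inland to port + export clearance + origin terminal + freight + insurance = 20168.31 + 1432.79 + 248.68 + 535.02 + 8704.97 + 333.46 = 31423.23
Import duty = 31423.23 × 16.7% = 5247.68
Buyer bears (A): 1432.79 + 248.68 + 535.02 + 8704.97 + 333.46 + 486.45 + 326.66 + 1222.12 = 13290.15
Landed cost (A) = invoice 20168.31 + 13290.15 + duty 5247.68 = 38706.14
Supplier B (FCA):
CIF value = FCA price + origin terminal + freight + insurance = 21242.71 + 535.02 + 8704.97 + 333.46 = 30816.16
Import duty = 30816.16 × 16.7% = 5146.30
Buyer bears (B): 535.02 + 8704.97 + 333.46 + 486.45 + 326.66 + 1222.12 = 11608.68
Landed cost (B) = invoice 21242.71 + 11608.68 + duty 5146.30 = 37997.69
Difference = |38706.14 − 37997.69| = 708.45

Supplier B is cheaper by EUR 708.45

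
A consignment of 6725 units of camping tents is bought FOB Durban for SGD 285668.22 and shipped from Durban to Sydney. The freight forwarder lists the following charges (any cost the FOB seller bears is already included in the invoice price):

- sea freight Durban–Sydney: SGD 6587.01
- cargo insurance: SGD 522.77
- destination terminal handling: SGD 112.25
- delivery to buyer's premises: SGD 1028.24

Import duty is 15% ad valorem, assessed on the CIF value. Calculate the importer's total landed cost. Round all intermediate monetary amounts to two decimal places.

FOB: the seller bears costs until goods are on board at the origin port; the buyer bears freight, insurance and all costs thereafter.
CIF value = FOB price + freight + insurance = 285668.22 + 6587.01 + 522.77 = 292778.00
Import duty = 292778.00 × 15% = 43916.70
Buyer bears: freight 6587.01 + insurance 522.77 + destination terminal 112.25 + delivery 1028.24 + duty 43916.70 = 52166.97
Landed cost = invoice 285668.22 + 52166.97 = 337835.19

Total landed cost: SGD 337835.19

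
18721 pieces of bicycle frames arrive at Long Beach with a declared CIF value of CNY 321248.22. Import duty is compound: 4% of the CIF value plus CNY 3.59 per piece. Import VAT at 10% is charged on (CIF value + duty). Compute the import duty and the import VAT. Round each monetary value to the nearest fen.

Import duty: CNY 80058.32; import VAT: CNY 40130.65

Ad valorem component: 321248.22 × 4% = 12849.93
Specific component: 18721 × 3.59 = 67208.39
Import duty = 12849.93 + 67208.39 = 80058.32
VAT base = CIF + duty = 321248.22 + 80058.32 = 401306.54
Import VAT = 401306.54 × 10% = 40130.65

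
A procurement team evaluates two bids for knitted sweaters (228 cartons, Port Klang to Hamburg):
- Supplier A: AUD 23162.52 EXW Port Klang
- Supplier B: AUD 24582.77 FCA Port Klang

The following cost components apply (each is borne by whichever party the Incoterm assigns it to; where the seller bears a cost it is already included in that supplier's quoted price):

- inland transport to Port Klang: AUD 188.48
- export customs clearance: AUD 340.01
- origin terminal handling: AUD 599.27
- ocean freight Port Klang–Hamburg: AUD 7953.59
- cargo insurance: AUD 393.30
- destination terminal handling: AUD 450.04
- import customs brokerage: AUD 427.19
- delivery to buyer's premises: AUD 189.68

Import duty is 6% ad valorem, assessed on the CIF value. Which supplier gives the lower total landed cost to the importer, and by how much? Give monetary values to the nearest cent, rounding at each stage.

Supplier A is cheaper by AUD 945.27

Supplier A (EXW):
CIF value = EXW price + inland to port + export clearance + origin terminal + freight + insurance = 23162.52 + 188.48 + 340.01 + 599.27 + 7953.59 + 393.30 = 32637.17
Import duty = 32637.17 × 6% = 1958.23
Buyer bears (A): 188.48 + 340.01 + 599.27 + 7953.59 + 393.30 + 450.04 + 427.19 + 189.68 = 10541.56
Landed cost (A) = invoice 23162.52 + 10541.56 + duty 1958.23 = 35662.31
Supplier B (FCA):
CIF value = FCA price + origin terminal + freight + insurance = 24582.77 + 599.27 + 7953.59 + 393.30 = 33528.93
Import duty = 33528.93 × 6% = 2011.74
Buyer bears (B): 599.27 + 7953.59 + 393.30 + 450.04 + 427.19 + 189.68 = 10013.07
Landed cost (B) = invoice 24582.77 + 10013.07 + duty 2011.74 = 36607.58
Difference = |35662.31 − 36607.58| = 945.27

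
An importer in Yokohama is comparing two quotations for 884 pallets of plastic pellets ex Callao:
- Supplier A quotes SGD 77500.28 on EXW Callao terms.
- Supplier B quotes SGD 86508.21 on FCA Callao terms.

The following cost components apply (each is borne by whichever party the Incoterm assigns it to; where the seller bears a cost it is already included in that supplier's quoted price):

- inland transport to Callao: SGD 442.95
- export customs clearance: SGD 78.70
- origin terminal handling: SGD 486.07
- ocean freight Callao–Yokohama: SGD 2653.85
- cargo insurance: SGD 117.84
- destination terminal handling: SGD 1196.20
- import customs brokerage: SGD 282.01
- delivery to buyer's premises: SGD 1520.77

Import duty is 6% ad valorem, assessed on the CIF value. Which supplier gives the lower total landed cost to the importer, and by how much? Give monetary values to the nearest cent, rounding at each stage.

Supplier A is cheaper by SGD 8995.46

Supplier A (EXW):
CIF value = EXW price + inland to port + export clearance + origin terminal + freight + insurance = 77500.28 + 442.95 + 78.70 + 486.07 + 2653.85 + 117.84 = 81279.69
Import duty = 81279.69 × 6% = 4876.78
Buyer bears (A): 442.95 + 78.70 + 486.07 + 2653.85 + 117.84 + 1196.20 + 282.01 + 1520.77 = 6778.39
Landed cost (A) = invoice 77500.28 + 6778.39 + duty 4876.78 = 89155.45
Supplier B (FCA):
CIF value = FCA price + origin terminal + freight + insurance = 86508.21 + 486.07 + 2653.85 + 117.84 = 89765.97
Import duty = 89765.97 × 6% = 5385.96
Buyer bears (B): 486.07 + 2653.85 + 117.84 + 1196.20 + 282.01 + 1520.77 = 6256.74
Landed cost (B) = invoice 86508.21 + 6256.74 + duty 5385.96 = 98150.91
Difference = |89155.45 − 98150.91| = 8995.46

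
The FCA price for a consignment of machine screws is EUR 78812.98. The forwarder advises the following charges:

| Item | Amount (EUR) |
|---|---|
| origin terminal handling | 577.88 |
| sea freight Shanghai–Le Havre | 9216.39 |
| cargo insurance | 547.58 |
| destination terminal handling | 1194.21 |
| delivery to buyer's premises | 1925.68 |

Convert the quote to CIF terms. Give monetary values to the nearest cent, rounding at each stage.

CIF price: EUR 89154.83

Not relevant to the conversion: delivery, destination terminal — on the buyer under both terms; not part of either seller's price.
From FCA to CIF, the seller additionally bears: origin terminal, freight, insurance.
CIF price = 78812.98 + 577.88 + 9216.39 + 547.58 = 89154.83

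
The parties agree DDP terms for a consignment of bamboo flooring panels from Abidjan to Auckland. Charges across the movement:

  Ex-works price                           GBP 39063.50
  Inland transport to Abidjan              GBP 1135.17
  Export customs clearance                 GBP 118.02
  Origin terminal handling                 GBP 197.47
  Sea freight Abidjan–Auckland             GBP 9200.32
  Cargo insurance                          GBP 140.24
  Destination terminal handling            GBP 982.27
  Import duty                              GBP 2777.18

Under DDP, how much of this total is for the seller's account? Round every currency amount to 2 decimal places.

Seller's account: GBP 53614.17

DDP: the seller bears all costs including import duty.
Seller's account: goods 39063.50 + inland to port 1135.17 + export clearance 118.02 + origin terminal 197.47 + freight 9200.32 + insurance 140.24 + destination terminal 982.27 + duty 2777.18 = 53614.17
Buyer's account: 0.00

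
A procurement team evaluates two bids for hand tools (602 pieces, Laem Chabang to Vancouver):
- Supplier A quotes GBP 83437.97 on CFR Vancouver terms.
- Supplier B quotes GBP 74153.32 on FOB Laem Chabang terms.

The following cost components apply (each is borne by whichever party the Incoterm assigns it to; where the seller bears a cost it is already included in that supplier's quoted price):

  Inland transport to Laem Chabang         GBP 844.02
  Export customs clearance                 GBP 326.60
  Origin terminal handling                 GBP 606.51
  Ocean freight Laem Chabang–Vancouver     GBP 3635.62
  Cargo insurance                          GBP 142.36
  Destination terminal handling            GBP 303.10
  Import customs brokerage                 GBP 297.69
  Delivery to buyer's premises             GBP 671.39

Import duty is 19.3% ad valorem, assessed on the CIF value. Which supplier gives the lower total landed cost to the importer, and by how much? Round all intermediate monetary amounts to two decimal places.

Supplier B is cheaper by GBP 6739.29

Supplier A (CFR):
CIF value = CFR price + insurance = 83437.97 + 142.36 = 83580.33
Import duty = 83580.33 × 19.3% = 16131.00
Buyer bears (A): 142.36 + 303.10 + 297.69 + 671.39 = 1414.54
Landed cost (A) = invoice 83437.97 + 1414.54 + duty 16131.00 = 100983.51
Supplier B (FOB):
CIF value = FOB price + freight + insurance = 74153.32 + 3635.62 + 142.36 = 77931.30
Import duty = 77931.30 × 19.3% = 15040.74
Buyer bears (B): 3635.62 + 142.36 + 303.10 + 297.69 + 671.39 = 5050.16
Landed cost (B) = invoice 74153.32 + 5050.16 + duty 15040.74 = 94244.22
Difference = |100983.51 − 94244.22| = 6739.29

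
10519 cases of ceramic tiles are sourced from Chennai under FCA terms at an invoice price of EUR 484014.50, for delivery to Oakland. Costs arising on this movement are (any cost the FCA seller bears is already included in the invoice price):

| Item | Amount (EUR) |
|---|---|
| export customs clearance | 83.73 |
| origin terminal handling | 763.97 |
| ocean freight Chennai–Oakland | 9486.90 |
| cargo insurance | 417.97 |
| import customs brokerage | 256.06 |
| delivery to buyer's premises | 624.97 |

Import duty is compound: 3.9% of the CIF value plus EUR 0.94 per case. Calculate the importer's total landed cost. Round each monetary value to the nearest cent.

Total landed cost: EUR 524744.88

FCA: the seller delivers export-cleared goods to the carrier; the buyer bears costs from that point.
Already in the invoice (seller's account under FCA): export clearance — exclude.
CIF value = FCA price + origin terminal + freight + insurance = 484014.50 + 763.97 + 9486.90 + 417.97 = 494683.34
Ad valorem component: 494683.34 × 3.9% = 19292.65
Specific component: 10519 × 0.94 = 9887.86
Import duty = 19292.65 + 9887.86 = 29180.51
Buyer bears: origin terminal 763.97 + freight 9486.90 + insurance 417.97 + brokerage 256.06 + delivery 624.97 + duty 29180.51 = 40730.38
Landed cost = invoice 484014.50 + 40730.38 = 524744.88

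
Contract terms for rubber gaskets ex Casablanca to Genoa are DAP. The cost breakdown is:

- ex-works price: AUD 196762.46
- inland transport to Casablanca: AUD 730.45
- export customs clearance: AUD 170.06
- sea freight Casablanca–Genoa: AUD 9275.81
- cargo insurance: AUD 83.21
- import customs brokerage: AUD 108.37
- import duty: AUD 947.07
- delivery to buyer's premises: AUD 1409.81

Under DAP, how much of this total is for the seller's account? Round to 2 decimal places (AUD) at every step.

DAP: the seller bears all costs to the named destination except import duty and clearance.
Seller's account: goods 196762.46 + inland to port 730.45 + export clearance 170.06 + freight 9275.81 + insurance 83.21 + delivery 1409.81 = 208431.80
Buyer's account: brokerage 108.37 + duty 947.07 = 1055.44

Seller's account: AUD 208431.80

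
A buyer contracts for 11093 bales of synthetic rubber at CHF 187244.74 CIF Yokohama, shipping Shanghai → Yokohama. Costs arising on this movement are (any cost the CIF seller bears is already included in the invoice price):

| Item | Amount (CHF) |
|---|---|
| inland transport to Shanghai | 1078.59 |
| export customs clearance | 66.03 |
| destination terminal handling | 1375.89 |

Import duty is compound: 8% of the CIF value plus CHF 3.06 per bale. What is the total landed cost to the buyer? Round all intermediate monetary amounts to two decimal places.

Total landed cost: CHF 237544.79

CIF: the seller pays costs through ocean freight and marine insurance to the destination port.
Already in the invoice (seller's account under CIF): inland to port, export clearance — exclude.
The CIF price already equals the CIF value: 187244.74
Ad valorem component: 187244.74 × 8% = 14979.58
Specific component: 11093 × 3.06 = 33944.58
Import duty = 14979.58 + 33944.58 = 48924.16
Buyer bears: destination terminal 1375.89 + duty 48924.16 = 50300.05
Landed cost = invoice 187244.74 + 50300.05 = 237544.79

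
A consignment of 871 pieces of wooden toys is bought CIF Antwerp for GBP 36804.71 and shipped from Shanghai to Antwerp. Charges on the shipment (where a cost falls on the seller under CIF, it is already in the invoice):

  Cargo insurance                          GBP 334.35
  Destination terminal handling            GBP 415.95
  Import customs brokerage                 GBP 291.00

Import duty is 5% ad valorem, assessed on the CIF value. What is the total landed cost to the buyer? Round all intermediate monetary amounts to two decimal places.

CIF: the seller pays costs through ocean freight and marine insurance to the destination port.
Already in the invoice (seller's account under CIF): insurance — exclude.
The CIF price already equals the CIF value: 36804.71
Import duty = 36804.71 × 5% = 1840.24
Buyer bears: destination terminal 415.95 + brokerage 291.00 + duty 1840.24 = 2547.19
Landed cost = invoice 36804.71 + 2547.19 = 39351.90

Total landed cost: GBP 39351.90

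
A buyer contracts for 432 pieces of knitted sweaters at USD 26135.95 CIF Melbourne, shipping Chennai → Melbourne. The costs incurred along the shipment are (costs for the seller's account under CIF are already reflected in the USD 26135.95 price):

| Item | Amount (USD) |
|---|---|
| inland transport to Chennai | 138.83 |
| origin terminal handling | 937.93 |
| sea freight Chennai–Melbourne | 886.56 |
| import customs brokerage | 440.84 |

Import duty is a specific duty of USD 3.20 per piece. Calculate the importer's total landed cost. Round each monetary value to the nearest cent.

CIF: the seller pays costs through ocean freight and marine insurance to the destination port.
Already in the invoice (seller's account under CIF): inland to port, origin terminal, freight — exclude.
The CIF price already equals the CIF value: 26135.95
Import duty = 432 × 3.20 = 1382.40
Buyer bears: brokerage 440.84 + duty 1382.40 = 1823.24
Landed cost = invoice 26135.95 + 1823.24 = 27959.19

Total landed cost: USD 27959.19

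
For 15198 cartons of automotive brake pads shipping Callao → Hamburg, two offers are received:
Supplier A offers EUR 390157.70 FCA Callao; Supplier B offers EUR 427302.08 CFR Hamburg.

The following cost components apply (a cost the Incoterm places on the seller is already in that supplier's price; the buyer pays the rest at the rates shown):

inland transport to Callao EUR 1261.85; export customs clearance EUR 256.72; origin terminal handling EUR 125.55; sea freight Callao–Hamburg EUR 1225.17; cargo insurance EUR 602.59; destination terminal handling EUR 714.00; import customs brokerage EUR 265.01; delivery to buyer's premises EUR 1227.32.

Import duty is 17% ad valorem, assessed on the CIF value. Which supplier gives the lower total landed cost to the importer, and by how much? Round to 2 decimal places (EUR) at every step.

Supplier A is cheaper by EUR 41878.58

Supplier A (FCA):
CIF value = FCA price + origin terminal + freight + insurance = 390157.70 + 125.55 + 1225.17 + 602.59 = 392111.01
Import duty = 392111.01 × 17% = 66658.87
Buyer bears (A): 125.55 + 1225.17 + 602.59 + 714.00 + 265.01 + 1227.32 = 4159.64
Landed cost (A) = invoice 390157.70 + 4159.64 + duty 66658.87 = 460976.21
Supplier B (CFR):
CIF value = CFR price + insurance = 427302.08 + 602.59 = 427904.67
Import duty = 427904.67 × 17% = 72743.79
Buyer bears (B): 602.59 + 714.00 + 265.01 + 1227.32 = 2808.92
Landed cost (B) = invoice 427302.08 + 2808.92 + duty 72743.79 = 502854.79
Difference = |460976.21 − 502854.79| = 41878.58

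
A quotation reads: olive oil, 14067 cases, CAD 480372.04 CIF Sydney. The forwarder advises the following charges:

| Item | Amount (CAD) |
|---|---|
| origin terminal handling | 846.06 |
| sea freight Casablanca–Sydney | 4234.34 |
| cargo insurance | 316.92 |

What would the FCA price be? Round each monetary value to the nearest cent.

From CIF to FCA, the seller no longer bears: origin terminal, freight, insurance.
FCA price = 480372.04 − 846.06 − 4234.34 − 316.92 = 474974.72

FCA price: CAD 474974.72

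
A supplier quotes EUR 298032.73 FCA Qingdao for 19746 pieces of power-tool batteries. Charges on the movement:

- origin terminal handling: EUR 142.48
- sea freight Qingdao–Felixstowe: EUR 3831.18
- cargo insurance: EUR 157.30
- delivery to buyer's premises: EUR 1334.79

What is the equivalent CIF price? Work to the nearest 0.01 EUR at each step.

CIF price: EUR 302163.69

Not relevant to the conversion: delivery — on the buyer under both terms; not part of either seller's price.
From FCA to CIF, the seller additionally bears: origin terminal, freight, insurance.
CIF price = 298032.73 + 142.48 + 3831.18 + 157.30 = 302163.69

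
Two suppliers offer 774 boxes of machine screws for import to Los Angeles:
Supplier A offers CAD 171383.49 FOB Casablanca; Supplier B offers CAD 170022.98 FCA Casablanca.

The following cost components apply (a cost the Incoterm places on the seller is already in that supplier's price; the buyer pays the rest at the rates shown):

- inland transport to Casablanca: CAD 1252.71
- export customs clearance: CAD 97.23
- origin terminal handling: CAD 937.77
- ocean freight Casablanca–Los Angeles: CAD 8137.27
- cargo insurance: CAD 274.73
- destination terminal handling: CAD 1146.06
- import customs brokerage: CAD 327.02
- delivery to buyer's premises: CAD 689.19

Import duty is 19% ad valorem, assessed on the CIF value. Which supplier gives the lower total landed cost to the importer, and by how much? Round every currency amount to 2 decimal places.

Supplier A (FOB):
CIF value = FOB price + freight + insurance = 171383.49 + 8137.27 + 274.73 = 179795.49
Import duty = 179795.49 × 19% = 34161.14
Buyer bears (A): 8137.27 + 274.73 + 1146.06 + 327.02 + 689.19 = 10574.27
Landed cost (A) = invoice 171383.49 + 10574.27 + duty 34161.14 = 216118.90
Supplier B (FCA):
CIF value = FCA price + origin terminal + freight + insurance = 170022.98 + 937.77 + 8137.27 + 274.73 = 179372.75
Import duty = 179372.75 × 19% = 34080.82
Buyer bears (B): 937.77 + 8137.27 + 274.73 + 1146.06 + 327.02 + 689.19 = 11512.04
Landed cost (B) = invoice 170022.98 + 11512.04 + duty 34080.82 = 215615.84
Difference = |216118.90 − 215615.84| = 503.06

Supplier B is cheaper by CAD 503.06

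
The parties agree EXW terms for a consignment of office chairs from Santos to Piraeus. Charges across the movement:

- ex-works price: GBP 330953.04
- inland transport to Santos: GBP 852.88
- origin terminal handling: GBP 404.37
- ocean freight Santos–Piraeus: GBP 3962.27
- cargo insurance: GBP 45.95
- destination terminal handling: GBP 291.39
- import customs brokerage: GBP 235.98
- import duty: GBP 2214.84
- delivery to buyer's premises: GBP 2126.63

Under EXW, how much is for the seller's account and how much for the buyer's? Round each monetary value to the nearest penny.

Seller: GBP 330953.04; buyer: GBP 10134.31

EXW: the seller makes goods available at their premises; the buyer bears all onward costs.
Seller's account: goods 330953.04 = 330953.04
Buyer's account: inland to port 852.88 + origin terminal 404.37 + freight 3962.27 + insurance 45.95 + destination terminal 291.39 + brokerage 235.98 + duty 2214.84 + delivery 2126.63 = 10134.31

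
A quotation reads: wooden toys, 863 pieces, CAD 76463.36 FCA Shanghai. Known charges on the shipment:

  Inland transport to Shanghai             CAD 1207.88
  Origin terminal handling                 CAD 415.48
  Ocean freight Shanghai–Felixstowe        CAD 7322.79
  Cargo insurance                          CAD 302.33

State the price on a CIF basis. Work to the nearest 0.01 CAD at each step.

Not relevant to the conversion: inland to port — on the seller under both FCA and CIF; already in the FCA price and stays in the CIF price.
From FCA to CIF, the seller additionally bears: origin terminal, freight, insurance.
CIF price = 76463.36 + 415.48 + 7322.79 + 302.33 = 84503.96

CIF price: CAD 84503.96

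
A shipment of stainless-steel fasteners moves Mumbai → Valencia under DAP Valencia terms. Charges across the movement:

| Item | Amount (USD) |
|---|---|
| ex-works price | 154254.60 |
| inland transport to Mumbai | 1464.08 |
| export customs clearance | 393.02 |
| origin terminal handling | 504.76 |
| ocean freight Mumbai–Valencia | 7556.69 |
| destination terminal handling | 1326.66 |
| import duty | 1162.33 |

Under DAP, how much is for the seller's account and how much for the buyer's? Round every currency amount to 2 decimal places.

Seller: USD 165499.81; buyer: USD 1162.33

DAP: the seller bears all costs to the named destination except import duty and clearance.
Seller's account: goods 154254.60 + inland to port 1464.08 + export clearance 393.02 + origin terminal 504.76 + freight 7556.69 + destination terminal 1326.66 = 165499.81
Buyer's account: duty 1162.33 = 1162.33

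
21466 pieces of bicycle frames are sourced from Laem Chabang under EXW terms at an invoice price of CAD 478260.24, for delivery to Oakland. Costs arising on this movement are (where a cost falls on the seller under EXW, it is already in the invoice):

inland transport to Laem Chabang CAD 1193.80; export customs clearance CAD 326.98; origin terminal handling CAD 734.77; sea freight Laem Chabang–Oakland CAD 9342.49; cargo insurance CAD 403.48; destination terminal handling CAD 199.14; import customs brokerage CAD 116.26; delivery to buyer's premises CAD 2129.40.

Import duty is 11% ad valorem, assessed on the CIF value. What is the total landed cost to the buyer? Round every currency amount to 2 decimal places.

EXW: the seller makes goods available at their premises; the buyer bears all onward costs.
CIF value = EXW price + inland to port + export clearance + origin terminal + freight + insurance = 478260.24 + 1193.80 + 326.98 + 734.77 + 9342.49 + 403.48 = 490261.76
Import duty = 490261.76 × 11% = 53928.79
Buyer bears: inland to port 1193.80 + export clearance 326.98 + origin terminal 734.77 + freight 9342.49 + insurance 403.48 + destination terminal 199.14 + brokerage 116.26 + delivery 2129.40 + duty 53928.79 = 68375.11
Landed cost = invoice 478260.24 + 68375.11 = 546635.35

Total landed cost: CAD 546635.35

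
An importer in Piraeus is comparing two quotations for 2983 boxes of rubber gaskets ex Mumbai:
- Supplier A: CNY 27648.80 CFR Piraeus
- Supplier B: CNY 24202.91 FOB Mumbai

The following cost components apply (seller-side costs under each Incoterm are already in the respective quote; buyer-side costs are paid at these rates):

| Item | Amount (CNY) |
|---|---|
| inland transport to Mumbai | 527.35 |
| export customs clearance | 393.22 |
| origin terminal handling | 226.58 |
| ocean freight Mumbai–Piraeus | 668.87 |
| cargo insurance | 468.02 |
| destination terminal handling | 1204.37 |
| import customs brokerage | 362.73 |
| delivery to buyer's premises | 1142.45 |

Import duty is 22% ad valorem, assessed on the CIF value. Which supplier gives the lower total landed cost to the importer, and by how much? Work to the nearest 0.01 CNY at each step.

Supplier A (CFR):
CIF value = CFR price + insurance = 27648.80 + 468.02 = 28116.82
Import duty = 28116.82 × 22% = 6185.70
Buyer bears (A): 468.02 + 1204.37 + 362.73 + 1142.45 = 3177.57
Landed cost (A) = invoice 27648.80 + 3177.57 + duty 6185.70 = 37012.07
Supplier B (FOB):
CIF value = FOB price + freight + insurance = 24202.91 + 668.87 + 468.02 = 25339.80
Import duty = 25339.80 × 22% = 5574.76
Buyer bears (B): 668.87 + 468.02 + 1204.37 + 362.73 + 1142.45 = 3846.44
Landed cost (B) = invoice 24202.91 + 3846.44 + duty 5574.76 = 33624.11
Difference = |37012.07 − 33624.11| = 3387.96

Supplier B is cheaper by CNY 3387.96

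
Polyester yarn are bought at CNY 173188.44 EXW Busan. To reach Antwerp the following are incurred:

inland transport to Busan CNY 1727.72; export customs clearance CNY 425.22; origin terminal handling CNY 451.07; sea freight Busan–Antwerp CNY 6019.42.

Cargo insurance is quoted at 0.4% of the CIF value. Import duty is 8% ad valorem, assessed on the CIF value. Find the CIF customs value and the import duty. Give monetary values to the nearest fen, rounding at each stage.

CIF value: CNY 182542.04; import duty: CNY 14603.36

Let C be the CIF value. C = EXW price + pre-shipment costs + freight + 0.4% × C
C − 0.4% × C = 173188.44 + 1727.72 + 425.22 + 451.07 + 6019.42
0.996 × C = 181811.87
C = 181811.87 / 0.996 = 182542.04
Insurance premium = 0.4% × 182542.04 = 730.17
Import duty = 182542.04 × 8% = 14603.36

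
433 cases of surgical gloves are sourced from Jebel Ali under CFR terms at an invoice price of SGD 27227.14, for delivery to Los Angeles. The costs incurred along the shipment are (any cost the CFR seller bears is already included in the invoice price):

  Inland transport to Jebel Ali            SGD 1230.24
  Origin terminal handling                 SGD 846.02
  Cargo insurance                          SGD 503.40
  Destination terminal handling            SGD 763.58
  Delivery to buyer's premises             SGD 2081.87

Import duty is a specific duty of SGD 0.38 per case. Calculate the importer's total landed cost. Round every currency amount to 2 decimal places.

CFR: the seller pays costs through ocean freight to the destination port, but not insurance.
Already in the invoice (seller's account under CFR): inland to port, origin terminal — exclude.
CIF value = CFR price + insurance = 27227.14 + 503.40 = 27730.54
Import duty = 433 × 0.38 = 164.54
Buyer bears: insurance 503.40 + destination terminal 763.58 + delivery 2081.87 + duty 164.54 = 3513.39
Landed cost = invoice 27227.14 + 3513.39 = 30740.53

Total landed cost: SGD 30740.53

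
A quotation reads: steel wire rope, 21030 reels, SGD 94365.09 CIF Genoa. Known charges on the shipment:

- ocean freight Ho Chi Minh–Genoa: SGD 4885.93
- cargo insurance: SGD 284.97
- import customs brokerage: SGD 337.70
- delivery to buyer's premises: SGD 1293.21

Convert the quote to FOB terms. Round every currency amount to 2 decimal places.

Not relevant to the conversion: delivery, brokerage — on the buyer under both terms; not part of either seller's price.
From CIF to FOB, the seller no longer bears: freight, insurance.
FOB price = 94365.09 − 4885.93 − 284.97 = 89194.19

FOB price: SGD 89194.19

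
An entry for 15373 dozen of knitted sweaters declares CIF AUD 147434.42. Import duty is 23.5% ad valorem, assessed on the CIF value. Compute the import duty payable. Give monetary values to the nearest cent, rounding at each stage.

Import duty: AUD 34647.09

Import duty = 147434.42 × 23.5% = 34647.09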